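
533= 533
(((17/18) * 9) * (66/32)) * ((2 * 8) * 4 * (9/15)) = 3366/5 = 673.20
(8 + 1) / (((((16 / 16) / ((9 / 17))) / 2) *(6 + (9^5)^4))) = 54 / 68893437601322596573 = 0.00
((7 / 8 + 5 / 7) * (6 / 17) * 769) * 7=205323 / 68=3019.46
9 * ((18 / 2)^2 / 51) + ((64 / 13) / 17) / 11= 34813 / 2431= 14.32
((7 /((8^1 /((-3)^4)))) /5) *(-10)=-567 /4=-141.75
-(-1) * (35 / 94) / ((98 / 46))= 115 / 658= 0.17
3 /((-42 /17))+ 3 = 25 /14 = 1.79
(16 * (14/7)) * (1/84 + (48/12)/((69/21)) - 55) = -831080/483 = -1720.66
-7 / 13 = -0.54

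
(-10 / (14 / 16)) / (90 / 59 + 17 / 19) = -89680 / 18991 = -4.72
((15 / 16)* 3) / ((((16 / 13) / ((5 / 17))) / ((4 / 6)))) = 975 / 2176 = 0.45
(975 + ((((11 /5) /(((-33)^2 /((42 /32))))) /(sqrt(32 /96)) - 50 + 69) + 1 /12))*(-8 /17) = -23858 /51 - 7*sqrt(3) /5610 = -467.81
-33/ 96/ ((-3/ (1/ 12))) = 11/ 1152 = 0.01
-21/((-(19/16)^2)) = 5376/361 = 14.89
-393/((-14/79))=31047/14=2217.64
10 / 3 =3.33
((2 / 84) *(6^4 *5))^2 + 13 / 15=23804.95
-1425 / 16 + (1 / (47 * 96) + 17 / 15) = -1983677 / 22560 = -87.93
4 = 4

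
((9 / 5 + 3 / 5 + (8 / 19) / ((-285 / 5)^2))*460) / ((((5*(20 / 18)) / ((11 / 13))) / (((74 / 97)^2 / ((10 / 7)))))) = 7184391812752 / 104871537875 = 68.51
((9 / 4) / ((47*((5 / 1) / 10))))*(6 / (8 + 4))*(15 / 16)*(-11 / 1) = -1485 / 3008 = -0.49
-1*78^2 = -6084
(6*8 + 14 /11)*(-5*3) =-8130 /11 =-739.09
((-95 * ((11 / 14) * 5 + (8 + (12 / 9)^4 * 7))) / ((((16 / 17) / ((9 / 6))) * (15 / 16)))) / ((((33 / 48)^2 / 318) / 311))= -1150688082.75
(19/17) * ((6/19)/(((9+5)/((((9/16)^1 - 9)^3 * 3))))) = -22143375/487424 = -45.43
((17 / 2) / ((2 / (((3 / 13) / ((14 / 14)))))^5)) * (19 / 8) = 78489 / 190102016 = 0.00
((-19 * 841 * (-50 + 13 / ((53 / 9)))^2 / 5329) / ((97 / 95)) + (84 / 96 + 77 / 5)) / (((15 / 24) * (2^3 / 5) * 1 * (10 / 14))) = -2720486647816931 / 290401723400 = -9368.01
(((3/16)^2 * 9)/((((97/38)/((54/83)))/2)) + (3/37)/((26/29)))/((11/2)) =31193985/681565456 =0.05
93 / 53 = 1.75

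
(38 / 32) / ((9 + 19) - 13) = 19 / 240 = 0.08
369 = 369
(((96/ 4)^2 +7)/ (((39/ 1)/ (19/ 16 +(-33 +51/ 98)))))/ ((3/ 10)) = -71513695/ 45864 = -1559.26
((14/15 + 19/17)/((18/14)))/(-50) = -3661/114750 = -0.03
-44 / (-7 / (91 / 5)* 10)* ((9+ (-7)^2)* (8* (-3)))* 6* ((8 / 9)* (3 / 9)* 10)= -4246528 / 15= -283101.87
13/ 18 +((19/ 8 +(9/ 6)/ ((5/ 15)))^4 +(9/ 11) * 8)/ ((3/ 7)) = 2120280391/ 405504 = 5228.75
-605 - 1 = -606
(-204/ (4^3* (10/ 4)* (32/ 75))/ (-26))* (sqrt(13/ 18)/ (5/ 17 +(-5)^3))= -867* sqrt(26)/ 5644288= -0.00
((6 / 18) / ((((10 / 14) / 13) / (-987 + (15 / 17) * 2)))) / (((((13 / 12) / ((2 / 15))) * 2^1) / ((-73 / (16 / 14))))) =19970391 / 850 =23494.58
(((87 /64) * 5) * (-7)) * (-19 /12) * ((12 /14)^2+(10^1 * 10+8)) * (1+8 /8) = 917415 /56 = 16382.41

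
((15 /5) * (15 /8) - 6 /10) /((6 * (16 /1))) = 67 /1280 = 0.05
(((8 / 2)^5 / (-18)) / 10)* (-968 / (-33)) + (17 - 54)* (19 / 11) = -342713 / 1485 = -230.78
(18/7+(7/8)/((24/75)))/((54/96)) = 2377/252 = 9.43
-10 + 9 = -1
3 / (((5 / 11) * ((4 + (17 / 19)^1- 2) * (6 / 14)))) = 133 / 25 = 5.32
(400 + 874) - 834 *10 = -7066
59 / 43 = 1.37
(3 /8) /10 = 3 /80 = 0.04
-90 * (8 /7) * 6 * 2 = -8640 /7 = -1234.29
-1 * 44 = -44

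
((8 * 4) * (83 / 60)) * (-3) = -664 / 5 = -132.80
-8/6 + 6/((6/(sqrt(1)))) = -1/3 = -0.33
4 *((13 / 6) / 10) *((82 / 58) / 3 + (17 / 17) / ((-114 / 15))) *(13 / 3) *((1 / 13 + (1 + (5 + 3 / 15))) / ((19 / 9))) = 992732 / 261725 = 3.79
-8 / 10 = -4 / 5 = -0.80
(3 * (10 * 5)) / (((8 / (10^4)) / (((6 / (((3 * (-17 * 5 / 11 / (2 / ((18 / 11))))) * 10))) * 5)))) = -1512500 / 51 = -29656.86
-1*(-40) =40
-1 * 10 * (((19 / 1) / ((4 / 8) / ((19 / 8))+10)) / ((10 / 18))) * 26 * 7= -591318 / 97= -6096.06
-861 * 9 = -7749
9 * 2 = 18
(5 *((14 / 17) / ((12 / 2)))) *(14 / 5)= 98 / 51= 1.92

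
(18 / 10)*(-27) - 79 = -127.60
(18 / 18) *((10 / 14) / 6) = 5 / 42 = 0.12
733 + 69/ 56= 41117/ 56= 734.23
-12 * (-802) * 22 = 211728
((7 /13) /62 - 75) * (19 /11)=-1148417 /8866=-129.53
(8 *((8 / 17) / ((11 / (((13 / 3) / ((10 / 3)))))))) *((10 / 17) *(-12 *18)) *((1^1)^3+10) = -179712 / 289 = -621.84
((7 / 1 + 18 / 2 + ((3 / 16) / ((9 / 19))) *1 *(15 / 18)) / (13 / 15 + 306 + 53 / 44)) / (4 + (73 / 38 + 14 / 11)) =54060985 / 7336851468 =0.01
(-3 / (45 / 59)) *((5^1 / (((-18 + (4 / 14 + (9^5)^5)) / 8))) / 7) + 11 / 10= 165834435156817948005918707 / 150758577415289043641748570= 1.10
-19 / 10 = -1.90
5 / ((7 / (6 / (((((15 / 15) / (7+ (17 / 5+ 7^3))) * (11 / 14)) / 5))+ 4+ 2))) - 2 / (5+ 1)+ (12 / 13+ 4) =28970113 / 3003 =9647.06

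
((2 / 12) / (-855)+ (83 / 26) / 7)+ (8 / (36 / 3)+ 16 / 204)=4765424 / 3968055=1.20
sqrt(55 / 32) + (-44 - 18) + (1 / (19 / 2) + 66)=sqrt(110) / 8 + 78 / 19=5.42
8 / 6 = 4 / 3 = 1.33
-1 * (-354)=354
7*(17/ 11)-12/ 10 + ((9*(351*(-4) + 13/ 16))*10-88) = -55600713/ 440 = -126365.26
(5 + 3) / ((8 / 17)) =17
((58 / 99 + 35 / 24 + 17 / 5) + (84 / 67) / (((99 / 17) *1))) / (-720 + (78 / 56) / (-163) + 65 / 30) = -1713294793 / 217312358010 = -0.01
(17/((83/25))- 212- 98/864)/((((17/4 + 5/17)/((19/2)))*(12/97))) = -232536770809/66477024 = -3498.00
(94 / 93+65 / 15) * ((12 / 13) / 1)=1988 / 403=4.93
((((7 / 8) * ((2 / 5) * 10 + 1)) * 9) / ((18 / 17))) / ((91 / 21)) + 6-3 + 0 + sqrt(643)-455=-92231 / 208 + sqrt(643)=-418.06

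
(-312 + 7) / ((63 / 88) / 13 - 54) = 348920 / 61713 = 5.65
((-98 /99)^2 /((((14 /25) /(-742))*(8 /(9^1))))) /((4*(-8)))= 3181325 /69696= 45.65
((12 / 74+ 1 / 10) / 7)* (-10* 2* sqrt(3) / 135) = -194* sqrt(3) / 34965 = -0.01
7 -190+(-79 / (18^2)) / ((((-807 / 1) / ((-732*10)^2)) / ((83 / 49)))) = 9694311479 / 355887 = 27239.86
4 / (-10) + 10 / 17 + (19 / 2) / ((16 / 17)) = 27967 / 2720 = 10.28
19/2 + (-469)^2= 439941/2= 219970.50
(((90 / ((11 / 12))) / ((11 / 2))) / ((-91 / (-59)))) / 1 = 127440 / 11011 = 11.57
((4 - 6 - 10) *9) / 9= -12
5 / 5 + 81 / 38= 119 / 38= 3.13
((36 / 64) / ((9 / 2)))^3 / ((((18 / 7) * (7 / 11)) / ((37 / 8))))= 407 / 73728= 0.01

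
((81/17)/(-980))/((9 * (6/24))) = -9/4165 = -0.00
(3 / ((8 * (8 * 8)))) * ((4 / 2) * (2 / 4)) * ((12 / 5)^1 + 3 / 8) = 333 / 20480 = 0.02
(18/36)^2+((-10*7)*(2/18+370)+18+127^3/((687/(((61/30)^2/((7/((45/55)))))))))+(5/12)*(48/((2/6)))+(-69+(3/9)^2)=-21563000197/881650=-24457.55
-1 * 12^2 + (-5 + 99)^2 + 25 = 8717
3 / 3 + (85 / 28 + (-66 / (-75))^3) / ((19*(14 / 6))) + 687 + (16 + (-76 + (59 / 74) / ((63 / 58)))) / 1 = 12184250080231 / 19376437500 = 628.82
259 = 259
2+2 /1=4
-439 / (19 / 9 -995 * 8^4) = 3951 / 36679661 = 0.00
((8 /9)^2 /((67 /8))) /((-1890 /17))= -4352 /5128515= -0.00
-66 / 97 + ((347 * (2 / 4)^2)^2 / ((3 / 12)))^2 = 1406337745201 / 1552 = 906145454.38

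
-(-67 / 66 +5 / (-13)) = 1.40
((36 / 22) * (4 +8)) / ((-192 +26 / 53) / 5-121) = -11448 / 92873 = -0.12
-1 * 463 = -463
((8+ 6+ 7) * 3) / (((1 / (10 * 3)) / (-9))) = -17010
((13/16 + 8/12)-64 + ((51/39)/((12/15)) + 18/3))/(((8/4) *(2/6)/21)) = -719229/416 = -1728.92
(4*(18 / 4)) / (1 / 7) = 126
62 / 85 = 0.73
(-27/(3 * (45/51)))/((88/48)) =-306/55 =-5.56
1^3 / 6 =1 / 6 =0.17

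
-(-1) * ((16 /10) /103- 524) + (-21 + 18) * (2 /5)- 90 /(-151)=-8158924 /15553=-524.59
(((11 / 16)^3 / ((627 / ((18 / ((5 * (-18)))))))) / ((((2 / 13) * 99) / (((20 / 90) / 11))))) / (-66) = 13 / 6240706560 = 0.00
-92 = -92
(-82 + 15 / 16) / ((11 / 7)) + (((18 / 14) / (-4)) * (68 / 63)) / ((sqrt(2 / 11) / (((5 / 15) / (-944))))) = -9079 / 176 + 17 * sqrt(22) / 277536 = -51.58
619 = 619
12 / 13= 0.92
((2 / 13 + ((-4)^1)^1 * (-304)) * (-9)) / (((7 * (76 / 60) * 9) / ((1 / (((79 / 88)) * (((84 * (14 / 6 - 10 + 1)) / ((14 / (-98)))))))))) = -0.04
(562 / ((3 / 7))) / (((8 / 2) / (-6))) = -1967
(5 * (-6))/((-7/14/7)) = 420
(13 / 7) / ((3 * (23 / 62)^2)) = 49972 / 11109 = 4.50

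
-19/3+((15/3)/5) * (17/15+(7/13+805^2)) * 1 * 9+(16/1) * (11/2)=1137302734/195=5832321.71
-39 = -39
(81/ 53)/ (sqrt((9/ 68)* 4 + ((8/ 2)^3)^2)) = 81* sqrt(1183897)/ 3690973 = 0.02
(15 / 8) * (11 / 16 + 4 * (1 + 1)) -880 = -863.71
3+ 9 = 12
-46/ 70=-23/ 35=-0.66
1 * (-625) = -625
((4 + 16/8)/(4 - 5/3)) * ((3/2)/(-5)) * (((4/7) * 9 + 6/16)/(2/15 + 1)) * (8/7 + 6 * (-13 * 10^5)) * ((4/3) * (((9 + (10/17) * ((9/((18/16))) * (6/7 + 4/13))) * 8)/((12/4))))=13606917077512224/9020557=1508434243.86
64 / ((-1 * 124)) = -16 / 31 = -0.52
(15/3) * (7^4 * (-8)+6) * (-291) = 27938910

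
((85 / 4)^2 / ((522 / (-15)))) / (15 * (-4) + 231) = -36125 / 476064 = -0.08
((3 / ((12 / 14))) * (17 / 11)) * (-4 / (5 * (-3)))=238 / 165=1.44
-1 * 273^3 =-20346417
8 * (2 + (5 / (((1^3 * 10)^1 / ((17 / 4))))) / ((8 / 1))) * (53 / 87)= 265 / 24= 11.04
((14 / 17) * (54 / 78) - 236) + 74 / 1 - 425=-129601 / 221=-586.43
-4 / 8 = -1 / 2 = -0.50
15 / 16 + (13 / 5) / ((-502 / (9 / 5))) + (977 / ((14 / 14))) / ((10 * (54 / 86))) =424306543 / 2710800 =156.52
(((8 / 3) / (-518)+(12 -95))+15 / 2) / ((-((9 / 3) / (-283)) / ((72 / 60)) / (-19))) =126182059 / 777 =162396.47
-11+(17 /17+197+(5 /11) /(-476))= 979127 /5236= 187.00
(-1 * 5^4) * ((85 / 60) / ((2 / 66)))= -116875 / 4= -29218.75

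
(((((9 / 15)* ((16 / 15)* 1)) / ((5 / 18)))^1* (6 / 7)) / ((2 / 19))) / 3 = 5472 / 875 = 6.25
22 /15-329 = -4913 /15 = -327.53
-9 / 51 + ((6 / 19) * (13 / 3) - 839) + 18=-819.81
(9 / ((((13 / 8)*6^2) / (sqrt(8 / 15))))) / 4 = sqrt(30) / 195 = 0.03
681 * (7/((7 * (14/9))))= 6129/14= 437.79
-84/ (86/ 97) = -4074/ 43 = -94.74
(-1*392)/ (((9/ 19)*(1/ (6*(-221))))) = 3292016/ 3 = 1097338.67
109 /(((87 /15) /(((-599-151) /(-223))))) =408750 /6467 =63.21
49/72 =0.68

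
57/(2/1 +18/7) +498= 16335/32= 510.47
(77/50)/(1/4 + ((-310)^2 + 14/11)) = 1694/105711675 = 0.00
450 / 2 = 225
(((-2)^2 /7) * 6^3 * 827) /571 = 714528 /3997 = 178.77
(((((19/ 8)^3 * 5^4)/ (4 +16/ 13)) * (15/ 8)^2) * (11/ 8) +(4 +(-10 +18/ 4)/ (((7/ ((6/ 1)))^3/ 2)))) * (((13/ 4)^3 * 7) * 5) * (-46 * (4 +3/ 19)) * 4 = -943939505529614659715/ 132766498816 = -7109771771.85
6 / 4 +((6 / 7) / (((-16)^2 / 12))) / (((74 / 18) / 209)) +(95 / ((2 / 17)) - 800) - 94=-687551 / 8288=-82.96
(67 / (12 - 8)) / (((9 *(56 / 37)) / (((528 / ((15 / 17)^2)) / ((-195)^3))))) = -7880741 / 70070568750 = -0.00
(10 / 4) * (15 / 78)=25 / 52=0.48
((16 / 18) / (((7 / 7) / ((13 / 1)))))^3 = 1124864 / 729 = 1543.02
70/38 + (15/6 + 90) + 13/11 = 39929/418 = 95.52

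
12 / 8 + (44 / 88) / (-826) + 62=104901 / 1652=63.50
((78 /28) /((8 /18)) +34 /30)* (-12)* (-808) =2511668 /35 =71761.94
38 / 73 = 0.52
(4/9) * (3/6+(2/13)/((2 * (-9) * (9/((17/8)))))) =4195/18954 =0.22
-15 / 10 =-3 / 2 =-1.50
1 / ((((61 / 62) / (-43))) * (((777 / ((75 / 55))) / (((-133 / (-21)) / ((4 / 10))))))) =-633175 / 521367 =-1.21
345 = 345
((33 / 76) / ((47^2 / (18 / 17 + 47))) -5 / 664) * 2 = 47789 / 12467596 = 0.00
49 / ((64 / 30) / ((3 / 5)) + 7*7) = 441 / 473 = 0.93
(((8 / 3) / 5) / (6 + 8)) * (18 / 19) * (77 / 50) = 132 / 2375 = 0.06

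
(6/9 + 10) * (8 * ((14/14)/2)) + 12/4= 137/3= 45.67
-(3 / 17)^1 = -3 / 17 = -0.18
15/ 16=0.94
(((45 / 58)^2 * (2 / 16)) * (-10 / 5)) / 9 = -225 / 13456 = -0.02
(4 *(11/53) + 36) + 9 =2429/53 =45.83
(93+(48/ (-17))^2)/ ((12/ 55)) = 534985/ 1156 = 462.79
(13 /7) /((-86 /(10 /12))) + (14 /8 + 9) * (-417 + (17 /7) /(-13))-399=-32760371 /6708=-4883.78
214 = 214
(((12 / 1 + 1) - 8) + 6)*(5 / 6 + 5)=385 / 6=64.17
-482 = -482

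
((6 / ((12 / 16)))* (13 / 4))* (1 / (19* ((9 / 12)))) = 104 / 57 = 1.82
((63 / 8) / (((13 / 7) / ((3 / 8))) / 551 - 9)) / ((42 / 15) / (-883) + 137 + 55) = -33878061 / 7426267984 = -0.00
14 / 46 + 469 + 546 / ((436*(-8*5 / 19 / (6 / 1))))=46703937 / 100280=465.74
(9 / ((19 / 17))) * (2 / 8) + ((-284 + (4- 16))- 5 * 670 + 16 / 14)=-1937993 / 532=-3642.84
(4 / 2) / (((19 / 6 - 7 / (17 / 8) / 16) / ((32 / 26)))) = 1632 / 1963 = 0.83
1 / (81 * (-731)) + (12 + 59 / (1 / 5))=18177776 / 59211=307.00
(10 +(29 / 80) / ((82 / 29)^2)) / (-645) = -5403589 / 346958400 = -0.02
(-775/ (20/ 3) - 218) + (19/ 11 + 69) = -11595/ 44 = -263.52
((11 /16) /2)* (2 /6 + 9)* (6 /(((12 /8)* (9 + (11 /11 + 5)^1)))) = 77 /90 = 0.86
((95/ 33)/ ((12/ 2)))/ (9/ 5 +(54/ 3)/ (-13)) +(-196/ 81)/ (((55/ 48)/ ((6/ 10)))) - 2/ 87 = -523201/ 3875850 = -0.13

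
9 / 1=9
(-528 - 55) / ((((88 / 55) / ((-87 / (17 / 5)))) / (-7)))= -65265.99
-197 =-197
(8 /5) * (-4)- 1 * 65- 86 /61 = -22207 /305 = -72.81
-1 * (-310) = 310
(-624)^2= 389376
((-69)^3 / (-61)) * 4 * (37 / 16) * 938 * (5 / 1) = 28503083385 / 122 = 233631831.02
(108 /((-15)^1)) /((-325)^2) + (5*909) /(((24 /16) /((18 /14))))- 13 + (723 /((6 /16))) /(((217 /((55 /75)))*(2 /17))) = 1353954355939 /343809375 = 3938.10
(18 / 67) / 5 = 18 / 335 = 0.05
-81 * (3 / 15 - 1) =324 / 5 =64.80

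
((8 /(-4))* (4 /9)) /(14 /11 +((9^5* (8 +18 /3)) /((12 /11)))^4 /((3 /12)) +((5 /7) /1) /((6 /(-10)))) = -2464 /3656464027853491893291534201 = -0.00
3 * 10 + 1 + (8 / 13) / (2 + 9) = 4441 / 143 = 31.06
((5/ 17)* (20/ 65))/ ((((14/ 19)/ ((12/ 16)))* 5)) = 57/ 3094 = 0.02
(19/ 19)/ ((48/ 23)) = 23/ 48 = 0.48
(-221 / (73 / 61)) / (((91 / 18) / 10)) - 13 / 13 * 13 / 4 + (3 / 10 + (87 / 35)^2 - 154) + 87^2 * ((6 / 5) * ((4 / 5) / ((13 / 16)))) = 39186437497 / 4650100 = 8427.01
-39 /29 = -1.34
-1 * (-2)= 2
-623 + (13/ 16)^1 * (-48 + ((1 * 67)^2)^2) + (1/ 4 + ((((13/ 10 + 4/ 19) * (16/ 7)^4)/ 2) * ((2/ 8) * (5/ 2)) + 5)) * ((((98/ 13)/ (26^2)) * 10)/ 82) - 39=3138264352346327/ 191683856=16372084.84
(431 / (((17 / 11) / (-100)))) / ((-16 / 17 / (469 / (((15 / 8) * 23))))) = 22235290 / 69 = 322250.58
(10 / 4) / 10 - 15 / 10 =-5 / 4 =-1.25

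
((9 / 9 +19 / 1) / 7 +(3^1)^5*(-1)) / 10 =-1681 / 70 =-24.01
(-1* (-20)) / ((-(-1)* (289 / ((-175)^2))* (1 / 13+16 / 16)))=568750 / 289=1967.99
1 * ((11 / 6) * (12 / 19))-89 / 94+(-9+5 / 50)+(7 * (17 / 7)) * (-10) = -797846 / 4465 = -178.69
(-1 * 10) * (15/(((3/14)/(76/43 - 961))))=28872900/43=671462.79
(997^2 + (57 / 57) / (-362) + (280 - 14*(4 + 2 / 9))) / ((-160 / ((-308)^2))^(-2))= 161960048450 / 57264303789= 2.83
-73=-73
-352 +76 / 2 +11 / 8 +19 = -293.62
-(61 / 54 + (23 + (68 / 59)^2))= -4785439 / 187974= -25.46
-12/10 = -6/5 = -1.20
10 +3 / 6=21 / 2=10.50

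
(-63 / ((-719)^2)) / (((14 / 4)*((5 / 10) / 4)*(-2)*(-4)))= -18 / 516961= -0.00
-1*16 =-16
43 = 43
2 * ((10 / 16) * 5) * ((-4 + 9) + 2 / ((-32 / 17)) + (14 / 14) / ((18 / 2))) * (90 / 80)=14575 / 512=28.47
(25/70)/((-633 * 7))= -5/62034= -0.00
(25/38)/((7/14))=25/19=1.32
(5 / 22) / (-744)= -5 / 16368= -0.00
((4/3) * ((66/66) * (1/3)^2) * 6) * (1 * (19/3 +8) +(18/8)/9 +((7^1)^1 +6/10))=2662/135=19.72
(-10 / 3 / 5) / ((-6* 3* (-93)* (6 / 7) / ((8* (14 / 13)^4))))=-1075648 / 215150013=-0.00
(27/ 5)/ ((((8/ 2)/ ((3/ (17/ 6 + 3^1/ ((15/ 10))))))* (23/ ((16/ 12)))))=162/ 3335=0.05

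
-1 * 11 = -11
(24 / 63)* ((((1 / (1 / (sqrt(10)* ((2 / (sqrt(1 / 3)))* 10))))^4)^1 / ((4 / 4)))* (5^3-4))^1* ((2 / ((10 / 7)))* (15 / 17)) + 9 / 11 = 1533312000153 / 187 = 8199529412.58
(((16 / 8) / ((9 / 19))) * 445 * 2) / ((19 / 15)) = 2966.67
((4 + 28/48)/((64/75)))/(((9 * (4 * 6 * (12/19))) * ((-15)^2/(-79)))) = -82555/5971968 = -0.01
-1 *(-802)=802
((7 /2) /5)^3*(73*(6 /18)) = 25039 /3000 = 8.35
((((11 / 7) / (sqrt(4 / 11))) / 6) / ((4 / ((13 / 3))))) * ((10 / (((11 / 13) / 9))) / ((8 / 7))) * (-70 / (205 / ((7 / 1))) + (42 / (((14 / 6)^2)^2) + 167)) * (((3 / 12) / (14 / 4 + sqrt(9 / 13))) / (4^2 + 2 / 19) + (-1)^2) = -37485743815 * sqrt(143) / 55173761664 + 729079960796785 * sqrt(11) / 331042569984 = 7296.33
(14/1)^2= 196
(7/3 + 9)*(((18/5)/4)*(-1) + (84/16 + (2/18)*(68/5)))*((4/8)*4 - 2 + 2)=3587/27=132.85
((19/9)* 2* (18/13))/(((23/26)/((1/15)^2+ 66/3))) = 752552/5175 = 145.42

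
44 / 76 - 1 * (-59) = 1132 / 19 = 59.58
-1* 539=-539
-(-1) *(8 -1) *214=1498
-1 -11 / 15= -26 / 15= -1.73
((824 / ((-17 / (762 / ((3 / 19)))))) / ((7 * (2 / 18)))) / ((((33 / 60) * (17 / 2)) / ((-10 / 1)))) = 14315846400 / 22253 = 643322.09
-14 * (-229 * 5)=16030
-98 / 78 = -49 / 39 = -1.26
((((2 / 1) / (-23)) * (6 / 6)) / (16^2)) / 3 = -1 / 8832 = -0.00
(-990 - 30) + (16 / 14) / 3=-21412 / 21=-1019.62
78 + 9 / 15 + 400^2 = 800393 / 5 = 160078.60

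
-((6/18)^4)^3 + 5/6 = 885733/1062882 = 0.83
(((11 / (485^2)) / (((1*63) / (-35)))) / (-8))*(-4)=-11 / 846810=-0.00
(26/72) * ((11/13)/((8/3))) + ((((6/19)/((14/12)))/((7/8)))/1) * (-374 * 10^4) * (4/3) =-137871349759/89376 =-1542599.24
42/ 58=21/ 29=0.72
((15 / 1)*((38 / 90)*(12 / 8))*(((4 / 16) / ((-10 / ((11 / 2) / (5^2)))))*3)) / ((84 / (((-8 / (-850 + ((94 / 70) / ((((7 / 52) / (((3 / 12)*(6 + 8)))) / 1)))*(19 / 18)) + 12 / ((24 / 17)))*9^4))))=-5977873626813 / 57375584000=-104.19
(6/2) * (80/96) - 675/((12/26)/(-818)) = 2392655/2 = 1196327.50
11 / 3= 3.67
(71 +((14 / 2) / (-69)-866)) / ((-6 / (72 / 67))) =219448 / 1541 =142.41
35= 35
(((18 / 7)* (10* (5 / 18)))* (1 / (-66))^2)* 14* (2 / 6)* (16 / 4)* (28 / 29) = 2800 / 94743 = 0.03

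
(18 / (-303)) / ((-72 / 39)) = 13 / 404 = 0.03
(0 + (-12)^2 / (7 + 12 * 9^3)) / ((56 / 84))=216 / 8755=0.02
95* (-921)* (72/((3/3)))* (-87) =548068680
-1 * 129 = -129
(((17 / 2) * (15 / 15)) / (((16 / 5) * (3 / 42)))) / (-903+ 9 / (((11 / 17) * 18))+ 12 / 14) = -45815 / 1110488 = -0.04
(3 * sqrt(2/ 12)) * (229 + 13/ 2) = 471 * sqrt(6)/ 4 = 288.43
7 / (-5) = -1.40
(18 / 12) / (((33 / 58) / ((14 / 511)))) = 58 / 803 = 0.07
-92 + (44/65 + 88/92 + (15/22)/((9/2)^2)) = -40109156/444015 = -90.33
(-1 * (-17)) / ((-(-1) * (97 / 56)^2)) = 53312 / 9409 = 5.67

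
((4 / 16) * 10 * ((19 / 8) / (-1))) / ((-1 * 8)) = 95 / 128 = 0.74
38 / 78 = 19 / 39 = 0.49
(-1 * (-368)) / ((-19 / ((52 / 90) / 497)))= -9568 / 424935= -0.02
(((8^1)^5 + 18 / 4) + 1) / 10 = 65547 / 20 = 3277.35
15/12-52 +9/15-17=-67.15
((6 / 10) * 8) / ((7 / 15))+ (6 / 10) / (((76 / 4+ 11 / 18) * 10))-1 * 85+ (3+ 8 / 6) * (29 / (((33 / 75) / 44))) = 2315071642 / 185325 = 12491.96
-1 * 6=-6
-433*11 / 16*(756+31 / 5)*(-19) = 344884067 / 80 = 4311050.84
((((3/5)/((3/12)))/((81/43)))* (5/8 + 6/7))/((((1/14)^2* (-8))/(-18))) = 832.77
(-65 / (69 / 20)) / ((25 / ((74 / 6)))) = -1924 / 207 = -9.29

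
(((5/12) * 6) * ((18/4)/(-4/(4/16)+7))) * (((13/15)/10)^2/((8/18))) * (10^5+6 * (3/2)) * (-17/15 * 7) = 2011280999/120000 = 16760.67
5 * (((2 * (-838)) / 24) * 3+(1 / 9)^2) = -169685 / 162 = -1047.44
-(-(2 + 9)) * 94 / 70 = 517 / 35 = 14.77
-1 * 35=-35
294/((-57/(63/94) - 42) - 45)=-6174/3613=-1.71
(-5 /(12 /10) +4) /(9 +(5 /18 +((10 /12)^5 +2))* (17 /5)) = -6480 /704149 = -0.01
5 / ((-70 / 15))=-15 / 14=-1.07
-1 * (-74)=74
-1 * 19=-19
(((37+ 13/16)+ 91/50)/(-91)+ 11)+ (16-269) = -8824653/36400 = -242.44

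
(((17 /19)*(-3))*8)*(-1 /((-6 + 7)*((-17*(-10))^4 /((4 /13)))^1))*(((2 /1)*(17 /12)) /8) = 1 /356915000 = 0.00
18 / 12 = 1.50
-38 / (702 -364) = -19 / 169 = -0.11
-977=-977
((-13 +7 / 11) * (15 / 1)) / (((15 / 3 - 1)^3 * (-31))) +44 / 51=133037 / 139128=0.96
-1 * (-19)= 19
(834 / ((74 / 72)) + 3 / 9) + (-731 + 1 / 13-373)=-421544 / 1443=-292.13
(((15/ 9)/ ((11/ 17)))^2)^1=7225/ 1089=6.63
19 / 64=0.30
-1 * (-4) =4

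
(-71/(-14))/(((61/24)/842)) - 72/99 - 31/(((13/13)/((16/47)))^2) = 17386892480/10375673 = 1675.74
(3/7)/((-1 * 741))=-1/1729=-0.00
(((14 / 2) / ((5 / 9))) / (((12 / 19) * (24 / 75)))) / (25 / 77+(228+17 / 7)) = 153615 / 568576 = 0.27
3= 3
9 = 9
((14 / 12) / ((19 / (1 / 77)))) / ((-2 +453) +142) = 1 / 743622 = 0.00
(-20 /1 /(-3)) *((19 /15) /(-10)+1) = 262 /45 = 5.82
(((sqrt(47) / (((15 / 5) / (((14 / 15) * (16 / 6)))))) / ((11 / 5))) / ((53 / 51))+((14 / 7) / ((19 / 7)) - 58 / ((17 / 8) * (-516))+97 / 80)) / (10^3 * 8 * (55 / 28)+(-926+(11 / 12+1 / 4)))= 46719253 / 345089982920+26656 * sqrt(47) / 1086403593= 0.00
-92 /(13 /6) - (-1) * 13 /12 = -6455 /156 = -41.38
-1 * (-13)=13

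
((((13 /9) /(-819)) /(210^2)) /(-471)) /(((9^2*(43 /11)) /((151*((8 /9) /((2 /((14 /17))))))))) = 3322 /224145192982725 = 0.00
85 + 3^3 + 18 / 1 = 130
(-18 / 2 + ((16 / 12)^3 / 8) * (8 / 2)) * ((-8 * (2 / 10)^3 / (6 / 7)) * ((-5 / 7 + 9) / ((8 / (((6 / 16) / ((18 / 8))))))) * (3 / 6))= 6119 / 121500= 0.05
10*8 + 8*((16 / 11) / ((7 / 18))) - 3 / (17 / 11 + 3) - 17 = 355209 / 3850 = 92.26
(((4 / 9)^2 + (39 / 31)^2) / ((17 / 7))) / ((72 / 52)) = 12610507 / 23819346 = 0.53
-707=-707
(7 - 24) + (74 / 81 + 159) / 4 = 7445 / 324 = 22.98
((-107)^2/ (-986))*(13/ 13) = -11449/ 986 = -11.61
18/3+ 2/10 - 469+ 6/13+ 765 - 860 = -36227/65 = -557.34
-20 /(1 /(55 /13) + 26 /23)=-25300 /1729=-14.63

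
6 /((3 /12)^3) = 384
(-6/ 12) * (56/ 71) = -28/ 71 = -0.39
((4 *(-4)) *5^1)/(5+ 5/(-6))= -96/5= -19.20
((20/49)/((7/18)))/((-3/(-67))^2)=179560/343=523.50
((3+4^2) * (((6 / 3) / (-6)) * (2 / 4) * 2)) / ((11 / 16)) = -304 / 33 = -9.21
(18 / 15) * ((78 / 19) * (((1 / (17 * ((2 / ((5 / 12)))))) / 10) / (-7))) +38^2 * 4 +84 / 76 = 261240661 / 45220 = 5777.10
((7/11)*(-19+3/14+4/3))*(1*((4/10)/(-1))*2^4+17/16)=312991/5280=59.28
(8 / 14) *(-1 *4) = -2.29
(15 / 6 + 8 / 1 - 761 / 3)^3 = -3105745579 / 216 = -14378451.75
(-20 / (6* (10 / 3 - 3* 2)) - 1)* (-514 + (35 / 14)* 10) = -489 / 4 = -122.25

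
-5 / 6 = -0.83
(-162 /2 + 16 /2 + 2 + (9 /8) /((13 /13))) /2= -559 /16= -34.94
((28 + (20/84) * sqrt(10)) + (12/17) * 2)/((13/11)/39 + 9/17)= 935 * sqrt(10)/2198 + 8250/157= 53.89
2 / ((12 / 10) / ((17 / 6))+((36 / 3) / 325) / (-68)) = 11050 / 2337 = 4.73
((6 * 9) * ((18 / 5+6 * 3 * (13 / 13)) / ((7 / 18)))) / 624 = 2187 / 455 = 4.81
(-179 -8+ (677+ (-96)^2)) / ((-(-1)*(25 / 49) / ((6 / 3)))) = 951188 / 25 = 38047.52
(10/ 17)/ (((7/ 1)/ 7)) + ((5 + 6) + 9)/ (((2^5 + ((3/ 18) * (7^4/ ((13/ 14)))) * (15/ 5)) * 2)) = 174440/ 292791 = 0.60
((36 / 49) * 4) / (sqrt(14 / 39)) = 72 * sqrt(546) / 343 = 4.90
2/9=0.22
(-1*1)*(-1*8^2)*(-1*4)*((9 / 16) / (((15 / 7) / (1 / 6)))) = -56 / 5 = -11.20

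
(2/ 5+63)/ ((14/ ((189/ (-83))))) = -8559/ 830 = -10.31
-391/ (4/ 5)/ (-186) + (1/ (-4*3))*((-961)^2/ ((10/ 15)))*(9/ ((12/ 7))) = -1803628693/ 2976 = -606058.03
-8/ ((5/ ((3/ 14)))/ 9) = -108/ 35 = -3.09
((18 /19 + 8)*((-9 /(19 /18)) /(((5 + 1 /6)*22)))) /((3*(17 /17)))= -27540 /123101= -0.22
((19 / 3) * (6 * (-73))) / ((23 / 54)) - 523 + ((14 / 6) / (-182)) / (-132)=-7035.87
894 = 894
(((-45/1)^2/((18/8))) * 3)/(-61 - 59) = -45/2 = -22.50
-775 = -775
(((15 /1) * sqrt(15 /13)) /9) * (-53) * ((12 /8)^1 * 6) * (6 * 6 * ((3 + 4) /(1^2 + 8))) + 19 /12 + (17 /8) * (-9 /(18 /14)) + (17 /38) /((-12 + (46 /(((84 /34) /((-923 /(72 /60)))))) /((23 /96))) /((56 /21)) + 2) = -22260 * sqrt(195) /13 - 1902278011 /143117880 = -23924.37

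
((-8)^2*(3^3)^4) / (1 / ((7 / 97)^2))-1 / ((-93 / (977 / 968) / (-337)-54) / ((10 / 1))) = 14740601785135141 / 83219885799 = 177128.36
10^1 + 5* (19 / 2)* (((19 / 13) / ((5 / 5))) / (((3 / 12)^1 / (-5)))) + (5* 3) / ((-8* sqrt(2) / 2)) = -17920 / 13-15* sqrt(2) / 8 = -1381.11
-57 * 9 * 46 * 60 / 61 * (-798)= 18522495.74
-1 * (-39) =39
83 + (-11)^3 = -1248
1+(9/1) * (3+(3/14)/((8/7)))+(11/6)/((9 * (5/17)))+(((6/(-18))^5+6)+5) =804349/19440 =41.38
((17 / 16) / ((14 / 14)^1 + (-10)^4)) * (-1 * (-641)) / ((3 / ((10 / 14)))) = 54485 / 3360336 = 0.02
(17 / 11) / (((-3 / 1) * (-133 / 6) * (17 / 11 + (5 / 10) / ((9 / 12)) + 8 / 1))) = 102 / 44821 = 0.00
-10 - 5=-15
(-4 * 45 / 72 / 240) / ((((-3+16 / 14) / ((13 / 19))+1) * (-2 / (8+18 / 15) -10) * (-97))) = 161 / 26259840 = 0.00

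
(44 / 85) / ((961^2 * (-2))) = -22 / 78499285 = -0.00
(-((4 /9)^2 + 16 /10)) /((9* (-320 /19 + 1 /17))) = 18088 /1519965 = 0.01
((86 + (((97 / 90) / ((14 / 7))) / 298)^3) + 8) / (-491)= -14507552844048673 / 75778813255104000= -0.19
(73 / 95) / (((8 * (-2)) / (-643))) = 46939 / 1520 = 30.88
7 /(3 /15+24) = 35 /121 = 0.29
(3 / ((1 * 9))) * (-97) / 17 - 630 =-32227 / 51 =-631.90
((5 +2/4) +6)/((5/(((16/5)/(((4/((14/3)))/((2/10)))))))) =1.72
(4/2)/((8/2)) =1/2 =0.50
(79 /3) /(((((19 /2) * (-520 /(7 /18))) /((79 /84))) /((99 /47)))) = -68651 /16716960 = -0.00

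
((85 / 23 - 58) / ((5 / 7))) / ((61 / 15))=-26229 / 1403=-18.69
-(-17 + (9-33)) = 41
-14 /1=-14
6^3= 216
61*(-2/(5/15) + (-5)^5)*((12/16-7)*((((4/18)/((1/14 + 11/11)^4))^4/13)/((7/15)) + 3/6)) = 7135278597361181349906413101/11951770749521484375000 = 597005.98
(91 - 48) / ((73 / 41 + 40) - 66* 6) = -1763 / 14523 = -0.12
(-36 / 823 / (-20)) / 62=9 / 255130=0.00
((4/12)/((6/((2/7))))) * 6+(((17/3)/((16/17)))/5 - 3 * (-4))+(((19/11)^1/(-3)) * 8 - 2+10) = 102831/6160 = 16.69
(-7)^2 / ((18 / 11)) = 539 / 18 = 29.94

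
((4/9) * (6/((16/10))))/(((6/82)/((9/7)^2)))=1845/49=37.65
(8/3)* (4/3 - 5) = -88/9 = -9.78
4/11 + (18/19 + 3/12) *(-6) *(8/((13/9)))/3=-2696/209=-12.90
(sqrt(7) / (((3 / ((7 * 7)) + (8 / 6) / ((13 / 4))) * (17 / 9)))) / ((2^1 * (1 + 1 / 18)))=154791 * sqrt(7) / 291023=1.41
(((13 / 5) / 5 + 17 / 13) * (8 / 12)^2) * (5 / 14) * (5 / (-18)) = -22 / 273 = -0.08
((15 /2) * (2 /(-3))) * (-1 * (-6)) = -30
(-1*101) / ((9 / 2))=-202 / 9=-22.44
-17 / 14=-1.21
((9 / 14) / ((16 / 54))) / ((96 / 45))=3645 / 3584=1.02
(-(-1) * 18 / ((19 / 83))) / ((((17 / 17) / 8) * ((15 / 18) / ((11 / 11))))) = 71712 / 95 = 754.86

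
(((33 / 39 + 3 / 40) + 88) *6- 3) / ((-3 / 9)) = -413811 / 260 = -1591.58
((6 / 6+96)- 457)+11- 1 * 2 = -351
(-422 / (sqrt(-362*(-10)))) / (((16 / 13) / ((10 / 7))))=-2743*sqrt(905) / 10136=-8.14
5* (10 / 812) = 25 / 406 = 0.06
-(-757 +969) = -212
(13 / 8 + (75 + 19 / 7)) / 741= 1481 / 13832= 0.11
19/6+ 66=415/6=69.17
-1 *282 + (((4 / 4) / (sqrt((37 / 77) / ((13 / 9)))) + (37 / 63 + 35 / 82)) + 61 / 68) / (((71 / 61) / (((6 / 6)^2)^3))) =-3496267139 / 12470724 + 61 *sqrt(37037) / 7881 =-278.87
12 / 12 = 1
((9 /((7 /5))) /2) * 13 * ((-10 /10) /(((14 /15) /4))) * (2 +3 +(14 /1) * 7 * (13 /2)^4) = -12280866975 /392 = -31328742.28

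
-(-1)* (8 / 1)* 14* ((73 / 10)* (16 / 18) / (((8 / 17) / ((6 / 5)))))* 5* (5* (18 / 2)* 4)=1667904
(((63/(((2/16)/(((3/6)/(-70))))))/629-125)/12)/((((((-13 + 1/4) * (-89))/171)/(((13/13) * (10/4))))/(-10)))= 37348585/951677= 39.25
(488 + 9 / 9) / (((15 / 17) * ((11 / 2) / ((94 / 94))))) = 100.76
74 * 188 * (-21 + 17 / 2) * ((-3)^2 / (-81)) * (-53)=-9216700 / 9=-1024077.78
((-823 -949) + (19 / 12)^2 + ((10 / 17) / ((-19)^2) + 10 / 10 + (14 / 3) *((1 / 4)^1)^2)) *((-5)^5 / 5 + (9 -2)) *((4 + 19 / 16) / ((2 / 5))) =66793663443565 / 4713216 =14171568.51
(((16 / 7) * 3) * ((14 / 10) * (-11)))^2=278784 / 25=11151.36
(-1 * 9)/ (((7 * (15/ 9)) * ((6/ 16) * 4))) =-18/ 35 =-0.51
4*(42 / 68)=42 / 17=2.47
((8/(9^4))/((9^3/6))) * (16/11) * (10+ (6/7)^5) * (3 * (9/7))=4092416/6947055801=0.00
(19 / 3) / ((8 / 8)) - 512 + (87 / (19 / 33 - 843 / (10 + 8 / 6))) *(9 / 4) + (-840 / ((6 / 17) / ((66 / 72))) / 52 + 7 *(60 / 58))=-203440091197 / 374636964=-543.03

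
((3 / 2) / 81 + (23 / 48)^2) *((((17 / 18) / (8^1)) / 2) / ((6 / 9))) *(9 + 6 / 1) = 145775 / 442368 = 0.33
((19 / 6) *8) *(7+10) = 1292 / 3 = 430.67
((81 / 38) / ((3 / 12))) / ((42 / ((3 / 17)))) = 0.04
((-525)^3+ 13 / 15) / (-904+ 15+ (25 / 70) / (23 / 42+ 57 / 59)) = 162813.88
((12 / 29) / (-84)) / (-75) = 1 / 15225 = 0.00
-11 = -11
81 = 81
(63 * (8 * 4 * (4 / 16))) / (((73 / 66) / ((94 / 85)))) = 3126816 / 6205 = 503.92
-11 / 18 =-0.61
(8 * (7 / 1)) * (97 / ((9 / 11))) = 6639.11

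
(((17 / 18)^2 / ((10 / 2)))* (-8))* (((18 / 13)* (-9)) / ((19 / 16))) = 14.98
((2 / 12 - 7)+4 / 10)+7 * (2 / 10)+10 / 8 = -227 / 60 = -3.78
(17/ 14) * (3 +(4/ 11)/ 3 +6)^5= 76662.62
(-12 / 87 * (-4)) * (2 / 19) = 32 / 551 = 0.06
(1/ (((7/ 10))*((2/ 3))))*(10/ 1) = 150/ 7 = 21.43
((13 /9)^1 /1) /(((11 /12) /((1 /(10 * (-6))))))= -13 /495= -0.03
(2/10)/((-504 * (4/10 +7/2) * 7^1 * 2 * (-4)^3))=1/8805888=0.00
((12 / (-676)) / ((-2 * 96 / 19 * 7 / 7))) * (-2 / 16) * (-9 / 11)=171 / 951808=0.00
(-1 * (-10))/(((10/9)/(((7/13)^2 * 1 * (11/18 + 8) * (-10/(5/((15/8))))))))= -113925/1352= -84.26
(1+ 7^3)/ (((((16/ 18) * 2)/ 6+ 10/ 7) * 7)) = 4644/ 163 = 28.49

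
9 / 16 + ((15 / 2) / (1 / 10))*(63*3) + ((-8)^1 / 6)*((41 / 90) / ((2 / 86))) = 30562799 / 2160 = 14149.44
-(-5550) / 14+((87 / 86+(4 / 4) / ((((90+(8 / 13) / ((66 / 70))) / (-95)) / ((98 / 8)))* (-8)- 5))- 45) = 370651978533 / 1052355598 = 352.21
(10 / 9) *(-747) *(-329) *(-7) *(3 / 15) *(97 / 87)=-37082906 / 87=-426240.30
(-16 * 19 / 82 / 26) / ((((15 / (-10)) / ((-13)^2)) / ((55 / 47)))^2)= -2020361200 / 815121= -2478.60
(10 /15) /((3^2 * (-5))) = -0.01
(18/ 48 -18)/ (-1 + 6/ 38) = 2679/ 128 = 20.93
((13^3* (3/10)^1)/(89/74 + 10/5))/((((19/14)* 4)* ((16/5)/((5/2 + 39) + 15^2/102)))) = 422784089/816544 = 517.77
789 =789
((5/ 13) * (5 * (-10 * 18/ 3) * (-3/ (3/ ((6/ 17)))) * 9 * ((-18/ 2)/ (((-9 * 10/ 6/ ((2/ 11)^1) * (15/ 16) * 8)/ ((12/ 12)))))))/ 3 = 4320/ 2431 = 1.78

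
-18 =-18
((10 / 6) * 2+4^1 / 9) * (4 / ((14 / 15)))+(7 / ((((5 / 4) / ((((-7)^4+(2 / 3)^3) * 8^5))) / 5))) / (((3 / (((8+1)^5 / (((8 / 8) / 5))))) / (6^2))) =163921835969741140 / 21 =7805801712844816.19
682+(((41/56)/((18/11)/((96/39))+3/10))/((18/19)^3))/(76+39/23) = 21120757590427/30968331156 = 682.01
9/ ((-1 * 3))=-3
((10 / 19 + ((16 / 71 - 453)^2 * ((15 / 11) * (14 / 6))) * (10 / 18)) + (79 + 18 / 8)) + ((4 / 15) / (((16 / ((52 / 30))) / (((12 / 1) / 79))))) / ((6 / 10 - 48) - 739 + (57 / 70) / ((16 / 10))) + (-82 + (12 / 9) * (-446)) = 19714289086620826009 / 54491352996420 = 361787.48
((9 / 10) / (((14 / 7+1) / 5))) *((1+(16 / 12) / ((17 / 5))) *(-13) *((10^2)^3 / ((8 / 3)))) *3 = -519187500 / 17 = -30540441.18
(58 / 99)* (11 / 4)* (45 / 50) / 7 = 29 / 140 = 0.21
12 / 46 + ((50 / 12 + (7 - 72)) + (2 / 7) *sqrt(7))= -8359 / 138 + 2 *sqrt(7) / 7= -59.82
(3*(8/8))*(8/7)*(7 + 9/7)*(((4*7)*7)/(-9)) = -1856/3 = -618.67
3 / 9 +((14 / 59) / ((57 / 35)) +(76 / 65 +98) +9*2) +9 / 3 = 8791036 / 72865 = 120.65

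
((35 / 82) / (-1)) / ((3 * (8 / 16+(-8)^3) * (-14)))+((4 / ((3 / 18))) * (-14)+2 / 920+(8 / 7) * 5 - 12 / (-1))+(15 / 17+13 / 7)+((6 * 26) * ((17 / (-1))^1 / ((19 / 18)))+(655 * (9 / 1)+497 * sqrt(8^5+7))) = 401381964890959 / 130869709740+2485 * sqrt(1311) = 93043.25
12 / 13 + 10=142 / 13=10.92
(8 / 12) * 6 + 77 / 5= 97 / 5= 19.40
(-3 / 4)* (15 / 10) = -9 / 8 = -1.12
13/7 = 1.86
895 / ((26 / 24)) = 10740 / 13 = 826.15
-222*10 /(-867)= 740 /289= 2.56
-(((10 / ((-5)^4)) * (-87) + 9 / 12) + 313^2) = -48984179 / 500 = -97968.36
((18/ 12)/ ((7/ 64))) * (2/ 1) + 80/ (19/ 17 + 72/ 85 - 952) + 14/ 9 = 147026578/ 5087439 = 28.90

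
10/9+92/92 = 19/9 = 2.11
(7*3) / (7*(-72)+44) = -0.05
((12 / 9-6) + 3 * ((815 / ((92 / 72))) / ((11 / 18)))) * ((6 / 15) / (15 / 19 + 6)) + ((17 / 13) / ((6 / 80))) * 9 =50487284 / 148005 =341.12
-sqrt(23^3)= -23*sqrt(23)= -110.30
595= 595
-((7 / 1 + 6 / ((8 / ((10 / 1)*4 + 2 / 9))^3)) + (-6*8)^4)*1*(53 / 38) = -2188064030417 / 295488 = -7404916.72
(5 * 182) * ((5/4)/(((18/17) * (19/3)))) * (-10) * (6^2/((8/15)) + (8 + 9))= -32680375/228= -143334.98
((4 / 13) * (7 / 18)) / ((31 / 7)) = 98 / 3627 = 0.03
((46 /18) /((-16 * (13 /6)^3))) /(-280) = 69 /1230320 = 0.00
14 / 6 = 7 / 3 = 2.33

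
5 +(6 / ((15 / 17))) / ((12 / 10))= 32 / 3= 10.67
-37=-37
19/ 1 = 19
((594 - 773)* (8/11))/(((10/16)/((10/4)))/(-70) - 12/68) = 6816320/9427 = 723.06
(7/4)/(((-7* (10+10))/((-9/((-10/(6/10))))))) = -27/4000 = -0.01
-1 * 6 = -6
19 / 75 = 0.25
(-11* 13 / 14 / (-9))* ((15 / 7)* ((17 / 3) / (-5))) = -2431 / 882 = -2.76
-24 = -24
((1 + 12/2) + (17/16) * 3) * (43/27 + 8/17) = 154361/7344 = 21.02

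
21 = 21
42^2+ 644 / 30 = 26782 / 15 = 1785.47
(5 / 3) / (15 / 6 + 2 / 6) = 10 / 17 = 0.59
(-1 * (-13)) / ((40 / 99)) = 1287 / 40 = 32.18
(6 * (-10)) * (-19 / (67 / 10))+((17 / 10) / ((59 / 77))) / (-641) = 170.15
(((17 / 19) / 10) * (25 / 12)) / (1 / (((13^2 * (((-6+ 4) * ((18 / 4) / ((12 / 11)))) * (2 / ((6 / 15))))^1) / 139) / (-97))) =790075 / 8197664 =0.10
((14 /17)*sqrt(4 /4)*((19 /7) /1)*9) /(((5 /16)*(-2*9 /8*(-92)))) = 608 /1955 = 0.31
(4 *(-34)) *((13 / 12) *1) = -442 / 3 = -147.33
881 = 881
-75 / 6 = -25 / 2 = -12.50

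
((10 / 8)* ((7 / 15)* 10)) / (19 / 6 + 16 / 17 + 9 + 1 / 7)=4165 / 9461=0.44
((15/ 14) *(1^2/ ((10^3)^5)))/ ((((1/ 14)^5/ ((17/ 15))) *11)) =40817/ 687500000000000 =0.00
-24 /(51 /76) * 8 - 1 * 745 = -17529 /17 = -1031.12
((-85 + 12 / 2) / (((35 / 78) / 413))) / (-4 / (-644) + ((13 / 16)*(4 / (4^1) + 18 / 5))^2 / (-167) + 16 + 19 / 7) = -12511979450880 / 3206969639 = -3901.50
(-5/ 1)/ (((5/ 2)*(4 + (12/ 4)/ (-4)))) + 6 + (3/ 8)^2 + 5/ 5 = 5429/ 832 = 6.53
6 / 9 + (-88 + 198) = 332 / 3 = 110.67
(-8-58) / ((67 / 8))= -528 / 67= -7.88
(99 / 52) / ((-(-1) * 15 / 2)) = 33 / 130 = 0.25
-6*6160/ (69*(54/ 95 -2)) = 146300/ 391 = 374.17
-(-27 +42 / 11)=255 / 11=23.18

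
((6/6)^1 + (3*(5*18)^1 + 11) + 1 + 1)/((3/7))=1988/3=662.67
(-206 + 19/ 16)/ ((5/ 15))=-9831/ 16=-614.44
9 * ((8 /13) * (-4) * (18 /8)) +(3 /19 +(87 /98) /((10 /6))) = -5949303 /121030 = -49.16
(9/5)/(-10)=-9/50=-0.18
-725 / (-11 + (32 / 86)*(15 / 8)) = 31175 / 443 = 70.37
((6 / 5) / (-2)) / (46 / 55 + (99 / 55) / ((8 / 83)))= -264 / 8585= -0.03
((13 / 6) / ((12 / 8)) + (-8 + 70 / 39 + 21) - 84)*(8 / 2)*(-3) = 31712 / 39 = 813.13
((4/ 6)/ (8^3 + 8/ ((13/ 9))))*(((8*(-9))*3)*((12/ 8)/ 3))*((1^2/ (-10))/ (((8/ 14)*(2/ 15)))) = 2457/ 13456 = 0.18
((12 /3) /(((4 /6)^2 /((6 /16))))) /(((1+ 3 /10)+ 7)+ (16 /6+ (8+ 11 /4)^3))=3240 /1203133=0.00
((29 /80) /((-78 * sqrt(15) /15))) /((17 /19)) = -551 * sqrt(15) /106080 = -0.02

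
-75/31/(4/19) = -11.49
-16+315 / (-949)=-16.33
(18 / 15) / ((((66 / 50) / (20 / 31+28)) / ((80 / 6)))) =118400 / 341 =347.21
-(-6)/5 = 6/5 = 1.20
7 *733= 5131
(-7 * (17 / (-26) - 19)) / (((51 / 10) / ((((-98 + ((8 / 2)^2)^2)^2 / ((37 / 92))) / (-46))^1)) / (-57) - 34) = -16966283320 / 4192945263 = -4.05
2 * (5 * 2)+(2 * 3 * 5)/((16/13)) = 355/8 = 44.38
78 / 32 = 39 / 16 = 2.44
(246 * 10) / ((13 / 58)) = 142680 / 13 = 10975.38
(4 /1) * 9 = 36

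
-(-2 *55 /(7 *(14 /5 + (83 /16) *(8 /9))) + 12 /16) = 25593 /18676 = 1.37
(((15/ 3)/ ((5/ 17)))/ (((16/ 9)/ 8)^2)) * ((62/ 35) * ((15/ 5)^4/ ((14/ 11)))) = 38034117/ 980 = 38810.32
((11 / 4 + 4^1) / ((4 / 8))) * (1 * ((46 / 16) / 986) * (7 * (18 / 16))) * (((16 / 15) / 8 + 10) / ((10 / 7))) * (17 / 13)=1734453 / 603200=2.88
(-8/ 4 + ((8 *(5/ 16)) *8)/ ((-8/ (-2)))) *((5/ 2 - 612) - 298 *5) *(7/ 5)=-88179/ 10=-8817.90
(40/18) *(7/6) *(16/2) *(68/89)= 38080/2403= 15.85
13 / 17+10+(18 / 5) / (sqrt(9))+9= 1782 / 85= 20.96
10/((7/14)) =20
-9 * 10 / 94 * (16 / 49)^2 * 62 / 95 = -142848 / 2144093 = -0.07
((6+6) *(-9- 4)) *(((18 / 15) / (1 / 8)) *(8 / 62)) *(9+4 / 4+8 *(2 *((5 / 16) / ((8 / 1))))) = -63648 / 31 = -2053.16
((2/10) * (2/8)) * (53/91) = 53/1820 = 0.03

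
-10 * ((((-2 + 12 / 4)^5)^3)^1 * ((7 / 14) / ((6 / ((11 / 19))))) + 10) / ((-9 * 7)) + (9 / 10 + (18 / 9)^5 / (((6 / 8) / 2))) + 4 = 1648777 / 17955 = 91.83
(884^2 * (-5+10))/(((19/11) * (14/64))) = 1375362560/133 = 10341071.88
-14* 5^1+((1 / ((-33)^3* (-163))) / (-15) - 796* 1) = -76091925691 / 87865965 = -866.00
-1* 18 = -18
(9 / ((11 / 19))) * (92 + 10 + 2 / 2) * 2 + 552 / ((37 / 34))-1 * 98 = 1469924 / 407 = 3611.61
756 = 756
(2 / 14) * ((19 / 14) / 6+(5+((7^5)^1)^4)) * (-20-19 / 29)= -4014827671030645705277 / 17052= -235446145380638382.90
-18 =-18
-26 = -26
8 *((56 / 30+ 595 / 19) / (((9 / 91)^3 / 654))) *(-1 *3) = -12428652531568 / 23085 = -538386507.76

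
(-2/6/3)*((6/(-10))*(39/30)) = 13/150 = 0.09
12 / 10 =6 / 5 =1.20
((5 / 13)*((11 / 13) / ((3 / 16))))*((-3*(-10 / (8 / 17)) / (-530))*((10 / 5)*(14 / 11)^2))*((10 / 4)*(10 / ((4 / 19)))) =-7913500 / 98527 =-80.32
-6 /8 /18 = -1 /24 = -0.04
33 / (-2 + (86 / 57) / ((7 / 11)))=13167 / 148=88.97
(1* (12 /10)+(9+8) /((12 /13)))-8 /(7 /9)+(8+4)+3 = 10219 /420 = 24.33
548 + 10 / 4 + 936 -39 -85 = 2725 / 2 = 1362.50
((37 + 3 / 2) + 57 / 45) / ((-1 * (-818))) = 1193 / 24540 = 0.05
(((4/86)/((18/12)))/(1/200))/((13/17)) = 13600/1677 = 8.11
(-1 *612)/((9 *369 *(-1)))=68/369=0.18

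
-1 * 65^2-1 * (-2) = -4223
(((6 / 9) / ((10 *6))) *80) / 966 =4 / 4347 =0.00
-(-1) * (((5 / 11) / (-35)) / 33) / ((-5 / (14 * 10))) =4 / 363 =0.01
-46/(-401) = 46/401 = 0.11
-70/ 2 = -35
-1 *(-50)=50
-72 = -72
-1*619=-619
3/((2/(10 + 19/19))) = 33/2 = 16.50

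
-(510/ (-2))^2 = -65025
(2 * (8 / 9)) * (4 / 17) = 64 / 153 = 0.42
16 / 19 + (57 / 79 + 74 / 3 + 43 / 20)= 2555929 / 90060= 28.38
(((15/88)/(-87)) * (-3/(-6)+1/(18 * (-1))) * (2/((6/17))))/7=-85/120582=-0.00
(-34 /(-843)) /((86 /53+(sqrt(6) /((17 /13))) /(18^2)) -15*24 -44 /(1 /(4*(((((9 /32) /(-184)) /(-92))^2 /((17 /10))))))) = -606344090832378572501271629463552 /5387761605271040628561804057797404619 -3993263845256203501540737024*sqrt(6) /5387761605271040628561804057797404619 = -0.00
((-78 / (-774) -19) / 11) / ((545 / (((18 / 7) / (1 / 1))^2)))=-263304 / 12631465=-0.02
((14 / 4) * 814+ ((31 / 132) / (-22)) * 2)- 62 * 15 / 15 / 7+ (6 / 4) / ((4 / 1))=57741613 / 20328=2840.50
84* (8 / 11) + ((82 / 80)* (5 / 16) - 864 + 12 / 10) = -5641777 / 7040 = -801.39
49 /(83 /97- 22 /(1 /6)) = -4753 /12721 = -0.37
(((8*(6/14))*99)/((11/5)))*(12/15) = 864/7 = 123.43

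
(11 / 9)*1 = 11 / 9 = 1.22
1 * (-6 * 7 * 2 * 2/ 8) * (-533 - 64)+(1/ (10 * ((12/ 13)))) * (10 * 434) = 78043/ 6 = 13007.17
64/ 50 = 32/ 25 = 1.28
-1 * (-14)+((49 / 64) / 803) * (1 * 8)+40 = 54.01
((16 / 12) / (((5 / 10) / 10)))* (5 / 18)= 200 / 27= 7.41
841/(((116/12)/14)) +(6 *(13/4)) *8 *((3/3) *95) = 16038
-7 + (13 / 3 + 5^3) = 367 / 3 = 122.33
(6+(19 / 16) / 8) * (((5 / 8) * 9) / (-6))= -11805 / 2048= -5.76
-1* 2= -2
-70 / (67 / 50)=-3500 / 67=-52.24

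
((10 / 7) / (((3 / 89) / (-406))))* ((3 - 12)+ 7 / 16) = 1767985 / 12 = 147332.08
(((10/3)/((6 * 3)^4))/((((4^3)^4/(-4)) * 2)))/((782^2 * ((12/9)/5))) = -25/1077019142818627584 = -0.00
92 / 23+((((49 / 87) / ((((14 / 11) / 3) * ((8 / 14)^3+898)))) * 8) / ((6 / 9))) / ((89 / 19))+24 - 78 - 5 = -55.00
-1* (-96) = 96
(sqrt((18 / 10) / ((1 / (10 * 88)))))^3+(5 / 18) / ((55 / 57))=19 / 66+19008 * sqrt(11)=63042.69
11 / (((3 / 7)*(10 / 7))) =539 / 30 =17.97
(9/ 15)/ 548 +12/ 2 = 6.00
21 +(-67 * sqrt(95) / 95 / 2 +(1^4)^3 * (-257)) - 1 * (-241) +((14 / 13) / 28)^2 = 3381 / 676 - 67 * sqrt(95) / 190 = 1.56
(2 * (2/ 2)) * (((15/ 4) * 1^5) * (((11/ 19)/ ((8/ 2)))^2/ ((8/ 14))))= 0.27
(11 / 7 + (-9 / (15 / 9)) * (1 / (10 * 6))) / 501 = 1037 / 350700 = 0.00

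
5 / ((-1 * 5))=-1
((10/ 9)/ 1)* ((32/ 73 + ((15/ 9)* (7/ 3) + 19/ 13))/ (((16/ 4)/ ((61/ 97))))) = 7539905/ 7456293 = 1.01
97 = 97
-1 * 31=-31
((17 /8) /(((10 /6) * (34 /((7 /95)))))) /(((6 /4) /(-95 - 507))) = -2107 /1900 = -1.11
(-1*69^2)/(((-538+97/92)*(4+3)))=438012/345793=1.27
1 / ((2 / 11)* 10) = 11 / 20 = 0.55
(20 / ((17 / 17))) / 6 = 10 / 3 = 3.33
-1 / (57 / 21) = -0.37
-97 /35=-2.77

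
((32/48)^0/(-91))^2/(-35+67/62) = -62/17414943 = -0.00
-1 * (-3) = 3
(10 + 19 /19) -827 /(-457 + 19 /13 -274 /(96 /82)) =2624663 /215149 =12.20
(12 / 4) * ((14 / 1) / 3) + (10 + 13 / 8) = 205 / 8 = 25.62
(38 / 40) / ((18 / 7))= 133 / 360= 0.37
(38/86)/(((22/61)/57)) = 66063/946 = 69.83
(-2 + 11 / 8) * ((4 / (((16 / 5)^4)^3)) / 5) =-244140625 / 562949953421312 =-0.00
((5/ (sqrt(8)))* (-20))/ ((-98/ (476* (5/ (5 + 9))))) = 2125* sqrt(2)/ 49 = 61.33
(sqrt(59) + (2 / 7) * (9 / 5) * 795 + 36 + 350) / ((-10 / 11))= -30602 / 35 - 11 * sqrt(59) / 10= -882.79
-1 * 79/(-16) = 79/16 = 4.94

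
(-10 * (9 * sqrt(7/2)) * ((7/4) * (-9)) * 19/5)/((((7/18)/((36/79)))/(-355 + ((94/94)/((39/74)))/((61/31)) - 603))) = -189214743528 * sqrt(14)/62647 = -11301047.82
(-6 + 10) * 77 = 308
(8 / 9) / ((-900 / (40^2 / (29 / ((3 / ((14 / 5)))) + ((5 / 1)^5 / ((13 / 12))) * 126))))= -4160 / 956883753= -0.00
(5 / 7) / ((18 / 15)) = 25 / 42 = 0.60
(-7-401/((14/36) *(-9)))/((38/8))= 3012/133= 22.65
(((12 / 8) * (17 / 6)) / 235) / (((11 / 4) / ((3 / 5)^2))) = 0.00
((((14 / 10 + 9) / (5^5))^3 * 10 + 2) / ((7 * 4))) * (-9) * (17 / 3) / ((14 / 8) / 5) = -77819838560766 / 7476806640625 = -10.41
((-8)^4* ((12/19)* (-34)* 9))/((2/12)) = -90243072/19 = -4749635.37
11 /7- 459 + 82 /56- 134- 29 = -17331 /28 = -618.96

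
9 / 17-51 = -858 / 17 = -50.47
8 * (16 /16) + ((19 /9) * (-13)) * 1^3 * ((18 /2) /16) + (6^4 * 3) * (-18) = -1119863 /16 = -69991.44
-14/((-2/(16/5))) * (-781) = -87472/5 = -17494.40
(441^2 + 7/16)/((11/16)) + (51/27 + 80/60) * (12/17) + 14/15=793493263/2805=282885.30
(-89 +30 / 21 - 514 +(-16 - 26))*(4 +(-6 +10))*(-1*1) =36040 / 7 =5148.57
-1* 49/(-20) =49/20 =2.45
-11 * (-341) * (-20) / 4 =-18755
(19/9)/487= 19/4383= 0.00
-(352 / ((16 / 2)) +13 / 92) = -4061 / 92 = -44.14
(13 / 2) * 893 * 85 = 986765 / 2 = 493382.50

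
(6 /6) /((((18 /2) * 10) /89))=89 /90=0.99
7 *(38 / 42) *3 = 19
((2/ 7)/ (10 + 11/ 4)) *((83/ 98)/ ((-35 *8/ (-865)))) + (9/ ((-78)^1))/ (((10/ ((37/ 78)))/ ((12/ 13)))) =0.05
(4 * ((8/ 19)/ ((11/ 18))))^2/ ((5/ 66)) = 1990656/ 19855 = 100.26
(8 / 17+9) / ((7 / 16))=368 / 17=21.65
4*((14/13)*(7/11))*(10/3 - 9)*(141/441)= -6392/1287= -4.97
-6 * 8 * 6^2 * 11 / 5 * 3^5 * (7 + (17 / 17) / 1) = -36951552 / 5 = -7390310.40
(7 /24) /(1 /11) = 77 /24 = 3.21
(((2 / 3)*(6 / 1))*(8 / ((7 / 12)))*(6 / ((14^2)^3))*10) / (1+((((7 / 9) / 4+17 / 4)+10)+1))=810 / 30471091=0.00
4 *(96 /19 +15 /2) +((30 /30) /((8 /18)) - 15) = 2847 /76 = 37.46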